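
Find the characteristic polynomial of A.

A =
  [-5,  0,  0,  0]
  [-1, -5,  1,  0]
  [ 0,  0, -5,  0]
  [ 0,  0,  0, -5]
x^4 + 20*x^3 + 150*x^2 + 500*x + 625

Expanding det(x·I − A) (e.g. by cofactor expansion or by noting that A is similar to its Jordan form J, which has the same characteristic polynomial as A) gives
  χ_A(x) = x^4 + 20*x^3 + 150*x^2 + 500*x + 625
which factors as (x + 5)^4. The eigenvalues (with algebraic multiplicities) are λ = -5 with multiplicity 4.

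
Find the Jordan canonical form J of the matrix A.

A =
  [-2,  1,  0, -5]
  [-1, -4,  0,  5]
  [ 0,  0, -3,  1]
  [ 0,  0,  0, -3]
J_2(-3) ⊕ J_2(-3)

The characteristic polynomial is
  det(x·I − A) = x^4 + 12*x^3 + 54*x^2 + 108*x + 81 = (x + 3)^4

Eigenvalues and multiplicities (the geometric multiplicity of λ is n − rank(A − λI), which equals the number of Jordan blocks for λ):
  λ = -3: algebraic multiplicity = 4, geometric multiplicity = 2

Determining the block sizes for each eigenvalue:
  λ = -3: with am = 4 and gm = 2, the partition is not yet determined (e.g. several partitions of 4 into 2 parts exist). Let N = A − (-3)·I. Computing rank(N^1) = 2, rank(N^2) = 0; the number of blocks of size ≥ j is rank(N^{j−1}) − rank(N^j), giving [2, 2]. So we have 2 block(s) of size 2 → block sizes [2, 2]

Assembling the blocks gives a Jordan form
J =
  [-3,  1,  0,  0]
  [ 0, -3,  0,  0]
  [ 0,  0, -3,  1]
  [ 0,  0,  0, -3]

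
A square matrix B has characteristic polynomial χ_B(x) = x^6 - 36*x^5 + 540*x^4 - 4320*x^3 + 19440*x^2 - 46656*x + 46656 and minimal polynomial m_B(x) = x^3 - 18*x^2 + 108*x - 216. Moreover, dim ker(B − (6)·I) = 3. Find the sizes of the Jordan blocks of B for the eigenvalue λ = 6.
Block sizes for λ = 6: [3, 2, 1]

Step 1 — from the characteristic polynomial, algebraic multiplicity of λ = 6 is 6. From dim ker(B − (6)·I) = 3, there are exactly 3 Jordan blocks for λ = 6.
Step 2 — from the minimal polynomial, the factor (x − 6)^3 tells us the largest block for λ = 6 has size 3.
Step 3 — with total size 6, 3 blocks, and largest block 3, the block sizes (in nonincreasing order) are [3, 2, 1].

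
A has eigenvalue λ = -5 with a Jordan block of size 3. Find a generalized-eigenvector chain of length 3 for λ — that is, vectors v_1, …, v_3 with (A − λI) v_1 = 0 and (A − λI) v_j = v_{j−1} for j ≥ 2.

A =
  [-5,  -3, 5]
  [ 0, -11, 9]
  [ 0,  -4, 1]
A Jordan chain for λ = -5 of length 3:
v_1 = (-2, 0, 0)ᵀ
v_2 = (-3, -6, -4)ᵀ
v_3 = (0, 1, 0)ᵀ

Let N = A − (-5)·I. We want v_3 with N^3 v_3 = 0 but N^2 v_3 ≠ 0; then v_{j-1} := N · v_j for j = 3, …, 2.

Pick v_3 = (0, 1, 0)ᵀ.
Then v_2 = N · v_3 = (-3, -6, -4)ᵀ.
Then v_1 = N · v_2 = (-2, 0, 0)ᵀ.

Sanity check: (A − (-5)·I) v_1 = (0, 0, 0)ᵀ = 0. ✓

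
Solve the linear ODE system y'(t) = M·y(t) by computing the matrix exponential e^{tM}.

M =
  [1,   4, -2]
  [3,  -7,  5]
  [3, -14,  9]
e^{tM} =
  [3*t^2*exp(t) + exp(t), -2*t^2*exp(t) + 4*t*exp(t), 2*t^2*exp(t) - 2*t*exp(t)]
  [-9*t^2*exp(t)/2 + 3*t*exp(t), 3*t^2*exp(t) - 8*t*exp(t) + exp(t), -3*t^2*exp(t) + 5*t*exp(t)]
  [-9*t^2*exp(t) + 3*t*exp(t), 6*t^2*exp(t) - 14*t*exp(t), -6*t^2*exp(t) + 8*t*exp(t) + exp(t)]

Strategy: write M = P · J · P⁻¹ where J is a Jordan canonical form, so e^{tM} = P · e^{tJ} · P⁻¹, and e^{tJ} can be computed block-by-block.

M has Jordan form
J =
  [1, 1, 0]
  [0, 1, 1]
  [0, 0, 1]
(up to reordering of blocks).

Per-block formulas:
  For a 3×3 Jordan block J_3(1): exp(t · J_3(1)) = e^(1t)·(I + t·N + (t^2/2)·N^2), where N is the 3×3 nilpotent shift.

After assembling e^{tJ} and conjugating by P, we get:

e^{tM} =
  [3*t^2*exp(t) + exp(t), -2*t^2*exp(t) + 4*t*exp(t), 2*t^2*exp(t) - 2*t*exp(t)]
  [-9*t^2*exp(t)/2 + 3*t*exp(t), 3*t^2*exp(t) - 8*t*exp(t) + exp(t), -3*t^2*exp(t) + 5*t*exp(t)]
  [-9*t^2*exp(t) + 3*t*exp(t), 6*t^2*exp(t) - 14*t*exp(t), -6*t^2*exp(t) + 8*t*exp(t) + exp(t)]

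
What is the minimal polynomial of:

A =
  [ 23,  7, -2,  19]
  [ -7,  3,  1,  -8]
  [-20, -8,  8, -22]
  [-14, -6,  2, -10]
x^3 - 18*x^2 + 108*x - 216

The characteristic polynomial is χ_A(x) = (x - 6)^4, so the eigenvalues are known. The minimal polynomial is
  m_A(x) = Π_λ (x − λ)^{k_λ}
where k_λ is the size of the *largest* Jordan block for λ (equivalently, the smallest k with (A − λI)^k v = 0 for every generalised eigenvector v of λ).

  λ = 6: largest Jordan block has size 3, contributing (x − 6)^3

So m_A(x) = (x - 6)^3 = x^3 - 18*x^2 + 108*x - 216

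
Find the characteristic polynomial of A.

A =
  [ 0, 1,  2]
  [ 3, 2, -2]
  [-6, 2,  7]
x^3 - 9*x^2 + 27*x - 27

Expanding det(x·I − A) (e.g. by cofactor expansion or by noting that A is similar to its Jordan form J, which has the same characteristic polynomial as A) gives
  χ_A(x) = x^3 - 9*x^2 + 27*x - 27
which factors as (x - 3)^3. The eigenvalues (with algebraic multiplicities) are λ = 3 with multiplicity 3.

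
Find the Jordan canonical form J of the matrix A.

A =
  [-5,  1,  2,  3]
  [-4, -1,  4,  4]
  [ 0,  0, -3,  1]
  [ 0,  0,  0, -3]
J_2(-3) ⊕ J_2(-3)

The characteristic polynomial is
  det(x·I − A) = x^4 + 12*x^3 + 54*x^2 + 108*x + 81 = (x + 3)^4

Eigenvalues and multiplicities (the geometric multiplicity of λ is n − rank(A − λI), which equals the number of Jordan blocks for λ):
  λ = -3: algebraic multiplicity = 4, geometric multiplicity = 2

Determining the block sizes for each eigenvalue:
  λ = -3: with am = 4 and gm = 2, the partition is not yet determined (e.g. several partitions of 4 into 2 parts exist). Let N = A − (-3)·I. Computing rank(N^1) = 2, rank(N^2) = 0; the number of blocks of size ≥ j is rank(N^{j−1}) − rank(N^j), giving [2, 2]. So we have 2 block(s) of size 2 → block sizes [2, 2]

Assembling the blocks gives a Jordan form
J =
  [-3,  1,  0,  0]
  [ 0, -3,  0,  0]
  [ 0,  0, -3,  1]
  [ 0,  0,  0, -3]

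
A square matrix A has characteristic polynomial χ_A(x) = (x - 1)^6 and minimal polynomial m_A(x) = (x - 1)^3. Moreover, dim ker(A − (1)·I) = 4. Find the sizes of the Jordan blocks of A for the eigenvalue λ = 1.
Block sizes for λ = 1: [3, 1, 1, 1]

Step 1 — from the characteristic polynomial, algebraic multiplicity of λ = 1 is 6. From dim ker(A − (1)·I) = 4, there are exactly 4 Jordan blocks for λ = 1.
Step 2 — from the minimal polynomial, the factor (x − 1)^3 tells us the largest block for λ = 1 has size 3.
Step 3 — with total size 6, 4 blocks, and largest block 3, the block sizes (in nonincreasing order) are [3, 1, 1, 1].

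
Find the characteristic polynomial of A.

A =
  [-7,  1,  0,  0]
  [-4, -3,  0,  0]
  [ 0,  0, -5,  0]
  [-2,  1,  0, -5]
x^4 + 20*x^3 + 150*x^2 + 500*x + 625

Expanding det(x·I − A) (e.g. by cofactor expansion or by noting that A is similar to its Jordan form J, which has the same characteristic polynomial as A) gives
  χ_A(x) = x^4 + 20*x^3 + 150*x^2 + 500*x + 625
which factors as (x + 5)^4. The eigenvalues (with algebraic multiplicities) are λ = -5 with multiplicity 4.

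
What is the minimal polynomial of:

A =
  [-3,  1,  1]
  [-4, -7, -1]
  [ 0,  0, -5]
x^3 + 15*x^2 + 75*x + 125

The characteristic polynomial is χ_A(x) = (x + 5)^3, so the eigenvalues are known. The minimal polynomial is
  m_A(x) = Π_λ (x − λ)^{k_λ}
where k_λ is the size of the *largest* Jordan block for λ (equivalently, the smallest k with (A − λI)^k v = 0 for every generalised eigenvector v of λ).

  λ = -5: largest Jordan block has size 3, contributing (x + 5)^3

So m_A(x) = (x + 5)^3 = x^3 + 15*x^2 + 75*x + 125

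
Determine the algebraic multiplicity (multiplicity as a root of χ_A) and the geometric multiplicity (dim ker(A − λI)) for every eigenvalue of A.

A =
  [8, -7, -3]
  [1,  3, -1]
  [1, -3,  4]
λ = 5: alg = 3, geom = 1

Step 1 — factor the characteristic polynomial to read off the algebraic multiplicities:
  χ_A(x) = (x - 5)^3

Step 2 — compute geometric multiplicities via the rank-nullity identity g(λ) = n − rank(A − λI):
  rank(A − (5)·I) = 2, so dim ker(A − (5)·I) = n − 2 = 1

Summary:
  λ = 5: algebraic multiplicity = 3, geometric multiplicity = 1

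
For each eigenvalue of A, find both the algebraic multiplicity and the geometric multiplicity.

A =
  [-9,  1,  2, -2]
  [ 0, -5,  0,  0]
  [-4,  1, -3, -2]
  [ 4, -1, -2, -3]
λ = -5: alg = 4, geom = 3

Step 1 — factor the characteristic polynomial to read off the algebraic multiplicities:
  χ_A(x) = (x + 5)^4

Step 2 — compute geometric multiplicities via the rank-nullity identity g(λ) = n − rank(A − λI):
  rank(A − (-5)·I) = 1, so dim ker(A − (-5)·I) = n − 1 = 3

Summary:
  λ = -5: algebraic multiplicity = 4, geometric multiplicity = 3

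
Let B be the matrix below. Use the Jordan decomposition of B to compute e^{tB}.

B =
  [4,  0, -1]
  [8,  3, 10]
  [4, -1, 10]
e^{tB} =
  [-2*t*exp(6*t) + exp(6*t), t*exp(6*t) - exp(6*t) + exp(5*t), -3*t*exp(6*t) + 2*exp(6*t) - 2*exp(5*t)]
  [8*t*exp(6*t), -4*t*exp(6*t) + 2*exp(6*t) - exp(5*t), 12*t*exp(6*t) - 2*exp(6*t) + 2*exp(5*t)]
  [4*t*exp(6*t), -2*t*exp(6*t) + exp(6*t) - exp(5*t), 6*t*exp(6*t) - exp(6*t) + 2*exp(5*t)]

Strategy: write B = P · J · P⁻¹ where J is a Jordan canonical form, so e^{tB} = P · e^{tJ} · P⁻¹, and e^{tJ} can be computed block-by-block.

B has Jordan form
J =
  [5, 0, 0]
  [0, 6, 1]
  [0, 0, 6]
(up to reordering of blocks).

Per-block formulas:
  For a 1×1 block at λ = 5: exp(t · [5]) = [e^(5t)].
  For a 2×2 Jordan block J_2(6): exp(t · J_2(6)) = e^(6t)·(I + t·N), where N is the 2×2 nilpotent shift.

After assembling e^{tJ} and conjugating by P, we get:

e^{tB} =
  [-2*t*exp(6*t) + exp(6*t), t*exp(6*t) - exp(6*t) + exp(5*t), -3*t*exp(6*t) + 2*exp(6*t) - 2*exp(5*t)]
  [8*t*exp(6*t), -4*t*exp(6*t) + 2*exp(6*t) - exp(5*t), 12*t*exp(6*t) - 2*exp(6*t) + 2*exp(5*t)]
  [4*t*exp(6*t), -2*t*exp(6*t) + exp(6*t) - exp(5*t), 6*t*exp(6*t) - exp(6*t) + 2*exp(5*t)]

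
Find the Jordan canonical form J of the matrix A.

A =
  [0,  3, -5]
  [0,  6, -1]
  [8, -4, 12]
J_3(6)

The characteristic polynomial is
  det(x·I − A) = x^3 - 18*x^2 + 108*x - 216 = (x - 6)^3

Eigenvalues and multiplicities (the geometric multiplicity of λ is n − rank(A − λI), which equals the number of Jordan blocks for λ):
  λ = 6: algebraic multiplicity = 3, geometric multiplicity = 1

Determining the block sizes for each eigenvalue:
  λ = 6: one block (gm = 1), so the single block has size am = 3 → block sizes [3]

Assembling the blocks gives a Jordan form
J =
  [6, 1, 0]
  [0, 6, 1]
  [0, 0, 6]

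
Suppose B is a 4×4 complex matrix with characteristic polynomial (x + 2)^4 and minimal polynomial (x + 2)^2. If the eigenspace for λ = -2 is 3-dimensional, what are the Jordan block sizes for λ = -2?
Block sizes for λ = -2: [2, 1, 1]

Step 1 — from the characteristic polynomial, algebraic multiplicity of λ = -2 is 4. From dim ker(B − (-2)·I) = 3, there are exactly 3 Jordan blocks for λ = -2.
Step 2 — from the minimal polynomial, the factor (x + 2)^2 tells us the largest block for λ = -2 has size 2.
Step 3 — with total size 4, 3 blocks, and largest block 2, the block sizes (in nonincreasing order) are [2, 1, 1].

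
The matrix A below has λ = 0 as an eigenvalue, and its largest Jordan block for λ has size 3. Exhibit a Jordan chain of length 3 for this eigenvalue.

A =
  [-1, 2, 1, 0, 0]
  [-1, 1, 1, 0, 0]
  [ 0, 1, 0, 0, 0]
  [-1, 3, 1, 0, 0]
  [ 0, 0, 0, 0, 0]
A Jordan chain for λ = 0 of length 3:
v_1 = (-1, 0, -1, -2, 0)ᵀ
v_2 = (-1, -1, 0, -1, 0)ᵀ
v_3 = (1, 0, 0, 0, 0)ᵀ

Let N = A − (0)·I. We want v_3 with N^3 v_3 = 0 but N^2 v_3 ≠ 0; then v_{j-1} := N · v_j for j = 3, …, 2.

Pick v_3 = (1, 0, 0, 0, 0)ᵀ.
Then v_2 = N · v_3 = (-1, -1, 0, -1, 0)ᵀ.
Then v_1 = N · v_2 = (-1, 0, -1, -2, 0)ᵀ.

Sanity check: (A − (0)·I) v_1 = (0, 0, 0, 0, 0)ᵀ = 0. ✓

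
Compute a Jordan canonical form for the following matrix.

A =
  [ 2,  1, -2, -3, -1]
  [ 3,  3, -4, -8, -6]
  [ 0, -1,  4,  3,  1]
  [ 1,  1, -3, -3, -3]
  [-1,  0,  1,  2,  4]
J_3(2) ⊕ J_2(2)

The characteristic polynomial is
  det(x·I − A) = x^5 - 10*x^4 + 40*x^3 - 80*x^2 + 80*x - 32 = (x - 2)^5

Eigenvalues and multiplicities (the geometric multiplicity of λ is n − rank(A − λI), which equals the number of Jordan blocks for λ):
  λ = 2: algebraic multiplicity = 5, geometric multiplicity = 2

Determining the block sizes for each eigenvalue:
  λ = 2: with am = 5 and gm = 2, the partition is not yet determined (e.g. several partitions of 5 into 2 parts exist). Let N = A − (2)·I. Computing rank(N^1) = 3, rank(N^2) = 1, rank(N^3) = 0; the number of blocks of size ≥ j is rank(N^{j−1}) − rank(N^j), giving [2, 2, 1]. So we have 1 block(s) of size 3, 1 block(s) of size 2 → block sizes [3, 2]

Assembling the blocks gives a Jordan form
J =
  [2, 1, 0, 0, 0]
  [0, 2, 1, 0, 0]
  [0, 0, 2, 0, 0]
  [0, 0, 0, 2, 1]
  [0, 0, 0, 0, 2]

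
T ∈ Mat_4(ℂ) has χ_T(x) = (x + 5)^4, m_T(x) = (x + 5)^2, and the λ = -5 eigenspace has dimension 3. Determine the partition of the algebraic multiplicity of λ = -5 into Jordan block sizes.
Block sizes for λ = -5: [2, 1, 1]

Step 1 — from the characteristic polynomial, algebraic multiplicity of λ = -5 is 4. From dim ker(T − (-5)·I) = 3, there are exactly 3 Jordan blocks for λ = -5.
Step 2 — from the minimal polynomial, the factor (x + 5)^2 tells us the largest block for λ = -5 has size 2.
Step 3 — with total size 4, 3 blocks, and largest block 2, the block sizes (in nonincreasing order) are [2, 1, 1].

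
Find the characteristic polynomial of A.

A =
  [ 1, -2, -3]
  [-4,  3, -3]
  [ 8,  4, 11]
x^3 - 15*x^2 + 75*x - 125

Expanding det(x·I − A) (e.g. by cofactor expansion or by noting that A is similar to its Jordan form J, which has the same characteristic polynomial as A) gives
  χ_A(x) = x^3 - 15*x^2 + 75*x - 125
which factors as (x - 5)^3. The eigenvalues (with algebraic multiplicities) are λ = 5 with multiplicity 3.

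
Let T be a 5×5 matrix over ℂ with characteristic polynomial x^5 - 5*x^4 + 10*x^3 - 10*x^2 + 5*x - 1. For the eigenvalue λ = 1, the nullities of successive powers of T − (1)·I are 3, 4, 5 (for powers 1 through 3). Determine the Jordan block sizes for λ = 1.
Block sizes for λ = 1: [3, 1, 1]

From the dimensions of kernels of powers, the number of Jordan blocks of size at least j is d_j − d_{j−1} where d_j = dim ker(N^j) (with d_0 = 0). Computing the differences gives [3, 1, 1].
The number of blocks of size exactly k is (#blocks of size ≥ k) − (#blocks of size ≥ k + 1), so the partition is: 2 block(s) of size 1, 1 block(s) of size 3.
In nonincreasing order the block sizes are [3, 1, 1].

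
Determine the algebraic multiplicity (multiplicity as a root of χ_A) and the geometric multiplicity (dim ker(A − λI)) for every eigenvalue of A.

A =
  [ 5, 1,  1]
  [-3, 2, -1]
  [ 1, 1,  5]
λ = 4: alg = 3, geom = 1

Step 1 — factor the characteristic polynomial to read off the algebraic multiplicities:
  χ_A(x) = (x - 4)^3

Step 2 — compute geometric multiplicities via the rank-nullity identity g(λ) = n − rank(A − λI):
  rank(A − (4)·I) = 2, so dim ker(A − (4)·I) = n − 2 = 1

Summary:
  λ = 4: algebraic multiplicity = 3, geometric multiplicity = 1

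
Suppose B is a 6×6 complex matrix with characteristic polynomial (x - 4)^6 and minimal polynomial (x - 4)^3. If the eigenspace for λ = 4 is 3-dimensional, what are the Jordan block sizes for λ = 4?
Block sizes for λ = 4: [3, 2, 1]

Step 1 — from the characteristic polynomial, algebraic multiplicity of λ = 4 is 6. From dim ker(B − (4)·I) = 3, there are exactly 3 Jordan blocks for λ = 4.
Step 2 — from the minimal polynomial, the factor (x − 4)^3 tells us the largest block for λ = 4 has size 3.
Step 3 — with total size 6, 3 blocks, and largest block 3, the block sizes (in nonincreasing order) are [3, 2, 1].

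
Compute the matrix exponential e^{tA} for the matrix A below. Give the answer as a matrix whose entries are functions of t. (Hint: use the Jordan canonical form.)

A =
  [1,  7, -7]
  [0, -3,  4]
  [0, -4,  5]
e^{tA} =
  [exp(t), 7*t*exp(t), -7*t*exp(t)]
  [0, -4*t*exp(t) + exp(t), 4*t*exp(t)]
  [0, -4*t*exp(t), 4*t*exp(t) + exp(t)]

Strategy: write A = P · J · P⁻¹ where J is a Jordan canonical form, so e^{tA} = P · e^{tJ} · P⁻¹, and e^{tJ} can be computed block-by-block.

A has Jordan form
J =
  [1, 1, 0]
  [0, 1, 0]
  [0, 0, 1]
(up to reordering of blocks).

Per-block formulas:
  For a 1×1 block at λ = 1: exp(t · [1]) = [e^(1t)].
  For a 2×2 Jordan block J_2(1): exp(t · J_2(1)) = e^(1t)·(I + t·N), where N is the 2×2 nilpotent shift.

After assembling e^{tJ} and conjugating by P, we get:

e^{tA} =
  [exp(t), 7*t*exp(t), -7*t*exp(t)]
  [0, -4*t*exp(t) + exp(t), 4*t*exp(t)]
  [0, -4*t*exp(t), 4*t*exp(t) + exp(t)]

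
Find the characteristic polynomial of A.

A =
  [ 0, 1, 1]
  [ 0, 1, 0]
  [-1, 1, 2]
x^3 - 3*x^2 + 3*x - 1

Expanding det(x·I − A) (e.g. by cofactor expansion or by noting that A is similar to its Jordan form J, which has the same characteristic polynomial as A) gives
  χ_A(x) = x^3 - 3*x^2 + 3*x - 1
which factors as (x - 1)^3. The eigenvalues (with algebraic multiplicities) are λ = 1 with multiplicity 3.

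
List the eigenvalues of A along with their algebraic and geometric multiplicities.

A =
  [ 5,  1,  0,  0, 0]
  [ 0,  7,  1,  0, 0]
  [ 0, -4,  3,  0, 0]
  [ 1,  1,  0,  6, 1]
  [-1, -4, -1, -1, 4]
λ = 5: alg = 5, geom = 2

Step 1 — factor the characteristic polynomial to read off the algebraic multiplicities:
  χ_A(x) = (x - 5)^5

Step 2 — compute geometric multiplicities via the rank-nullity identity g(λ) = n − rank(A − λI):
  rank(A − (5)·I) = 3, so dim ker(A − (5)·I) = n − 3 = 2

Summary:
  λ = 5: algebraic multiplicity = 5, geometric multiplicity = 2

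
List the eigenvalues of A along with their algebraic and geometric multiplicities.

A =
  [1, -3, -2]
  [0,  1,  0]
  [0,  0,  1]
λ = 1: alg = 3, geom = 2

Step 1 — factor the characteristic polynomial to read off the algebraic multiplicities:
  χ_A(x) = (x - 1)^3

Step 2 — compute geometric multiplicities via the rank-nullity identity g(λ) = n − rank(A − λI):
  rank(A − (1)·I) = 1, so dim ker(A − (1)·I) = n − 1 = 2

Summary:
  λ = 1: algebraic multiplicity = 3, geometric multiplicity = 2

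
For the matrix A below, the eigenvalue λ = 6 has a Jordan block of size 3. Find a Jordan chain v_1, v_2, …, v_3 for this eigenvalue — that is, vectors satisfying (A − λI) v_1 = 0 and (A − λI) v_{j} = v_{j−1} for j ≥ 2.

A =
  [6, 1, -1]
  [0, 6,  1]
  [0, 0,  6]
A Jordan chain for λ = 6 of length 3:
v_1 = (1, 0, 0)ᵀ
v_2 = (-1, 1, 0)ᵀ
v_3 = (0, 0, 1)ᵀ

Let N = A − (6)·I. We want v_3 with N^3 v_3 = 0 but N^2 v_3 ≠ 0; then v_{j-1} := N · v_j for j = 3, …, 2.

Pick v_3 = (0, 0, 1)ᵀ.
Then v_2 = N · v_3 = (-1, 1, 0)ᵀ.
Then v_1 = N · v_2 = (1, 0, 0)ᵀ.

Sanity check: (A − (6)·I) v_1 = (0, 0, 0)ᵀ = 0. ✓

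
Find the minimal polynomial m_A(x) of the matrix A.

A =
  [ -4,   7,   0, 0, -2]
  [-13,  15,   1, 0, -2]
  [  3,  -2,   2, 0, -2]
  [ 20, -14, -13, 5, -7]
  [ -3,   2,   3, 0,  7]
x^3 - 15*x^2 + 75*x - 125

The characteristic polynomial is χ_A(x) = (x - 5)^5, so the eigenvalues are known. The minimal polynomial is
  m_A(x) = Π_λ (x − λ)^{k_λ}
where k_λ is the size of the *largest* Jordan block for λ (equivalently, the smallest k with (A − λI)^k v = 0 for every generalised eigenvector v of λ).

  λ = 5: largest Jordan block has size 3, contributing (x − 5)^3

So m_A(x) = (x - 5)^3 = x^3 - 15*x^2 + 75*x - 125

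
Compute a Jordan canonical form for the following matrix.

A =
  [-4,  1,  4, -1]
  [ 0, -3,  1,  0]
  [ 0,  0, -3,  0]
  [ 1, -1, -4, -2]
J_3(-3) ⊕ J_1(-3)

The characteristic polynomial is
  det(x·I − A) = x^4 + 12*x^3 + 54*x^2 + 108*x + 81 = (x + 3)^4

Eigenvalues and multiplicities (the geometric multiplicity of λ is n − rank(A − λI), which equals the number of Jordan blocks for λ):
  λ = -3: algebraic multiplicity = 4, geometric multiplicity = 2

Determining the block sizes for each eigenvalue:
  λ = -3: with am = 4 and gm = 2, the partition is not yet determined (e.g. several partitions of 4 into 2 parts exist). Let N = A − (-3)·I. Computing rank(N^1) = 2, rank(N^2) = 1, rank(N^3) = 0; the number of blocks of size ≥ j is rank(N^{j−1}) − rank(N^j), giving [2, 1, 1]. So we have 1 block(s) of size 3, 1 block(s) of size 1 → block sizes [3, 1]

Assembling the blocks gives a Jordan form
J =
  [-3,  1,  0,  0]
  [ 0, -3,  1,  0]
  [ 0,  0, -3,  0]
  [ 0,  0,  0, -3]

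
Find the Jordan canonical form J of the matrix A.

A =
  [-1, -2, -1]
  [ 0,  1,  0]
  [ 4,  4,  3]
J_2(1) ⊕ J_1(1)

The characteristic polynomial is
  det(x·I − A) = x^3 - 3*x^2 + 3*x - 1 = (x - 1)^3

Eigenvalues and multiplicities (the geometric multiplicity of λ is n − rank(A − λI), which equals the number of Jordan blocks for λ):
  λ = 1: algebraic multiplicity = 3, geometric multiplicity = 2

Determining the block sizes for each eigenvalue:
  λ = 1: 2 blocks summing to 3 forces exactly one block of size 2 and the rest size 1 → block sizes [2, 1]

Assembling the blocks gives a Jordan form
J =
  [1, 1, 0]
  [0, 1, 0]
  [0, 0, 1]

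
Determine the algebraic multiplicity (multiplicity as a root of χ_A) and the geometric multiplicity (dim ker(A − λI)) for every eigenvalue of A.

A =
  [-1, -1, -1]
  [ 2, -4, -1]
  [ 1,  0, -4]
λ = -3: alg = 3, geom = 1

Step 1 — factor the characteristic polynomial to read off the algebraic multiplicities:
  χ_A(x) = (x + 3)^3

Step 2 — compute geometric multiplicities via the rank-nullity identity g(λ) = n − rank(A − λI):
  rank(A − (-3)·I) = 2, so dim ker(A − (-3)·I) = n − 2 = 1

Summary:
  λ = -3: algebraic multiplicity = 3, geometric multiplicity = 1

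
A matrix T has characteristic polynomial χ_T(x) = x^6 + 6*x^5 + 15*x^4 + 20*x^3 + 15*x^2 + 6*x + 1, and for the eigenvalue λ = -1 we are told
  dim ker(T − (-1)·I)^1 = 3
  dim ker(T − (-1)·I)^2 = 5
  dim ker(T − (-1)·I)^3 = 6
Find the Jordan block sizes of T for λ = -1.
Block sizes for λ = -1: [3, 2, 1]

From the dimensions of kernels of powers, the number of Jordan blocks of size at least j is d_j − d_{j−1} where d_j = dim ker(N^j) (with d_0 = 0). Computing the differences gives [3, 2, 1].
The number of blocks of size exactly k is (#blocks of size ≥ k) − (#blocks of size ≥ k + 1), so the partition is: 1 block(s) of size 1, 1 block(s) of size 2, 1 block(s) of size 3.
In nonincreasing order the block sizes are [3, 2, 1].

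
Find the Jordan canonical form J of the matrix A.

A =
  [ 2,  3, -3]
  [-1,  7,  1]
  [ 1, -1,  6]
J_3(5)

The characteristic polynomial is
  det(x·I − A) = x^3 - 15*x^2 + 75*x - 125 = (x - 5)^3

Eigenvalues and multiplicities (the geometric multiplicity of λ is n − rank(A − λI), which equals the number of Jordan blocks for λ):
  λ = 5: algebraic multiplicity = 3, geometric multiplicity = 1

Determining the block sizes for each eigenvalue:
  λ = 5: one block (gm = 1), so the single block has size am = 3 → block sizes [3]

Assembling the blocks gives a Jordan form
J =
  [5, 1, 0]
  [0, 5, 1]
  [0, 0, 5]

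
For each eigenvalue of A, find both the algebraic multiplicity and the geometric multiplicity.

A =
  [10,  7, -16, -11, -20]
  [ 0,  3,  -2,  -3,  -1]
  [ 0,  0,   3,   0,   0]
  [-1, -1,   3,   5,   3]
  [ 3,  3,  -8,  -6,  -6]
λ = 3: alg = 5, geom = 2

Step 1 — factor the characteristic polynomial to read off the algebraic multiplicities:
  χ_A(x) = (x - 3)^5

Step 2 — compute geometric multiplicities via the rank-nullity identity g(λ) = n − rank(A − λI):
  rank(A − (3)·I) = 3, so dim ker(A − (3)·I) = n − 3 = 2

Summary:
  λ = 3: algebraic multiplicity = 5, geometric multiplicity = 2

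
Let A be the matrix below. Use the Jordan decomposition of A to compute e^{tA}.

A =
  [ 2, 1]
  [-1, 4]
e^{tA} =
  [-t*exp(3*t) + exp(3*t), t*exp(3*t)]
  [-t*exp(3*t), t*exp(3*t) + exp(3*t)]

Strategy: write A = P · J · P⁻¹ where J is a Jordan canonical form, so e^{tA} = P · e^{tJ} · P⁻¹, and e^{tJ} can be computed block-by-block.

A has Jordan form
J =
  [3, 1]
  [0, 3]
(up to reordering of blocks).

Per-block formulas:
  For a 2×2 Jordan block J_2(3): exp(t · J_2(3)) = e^(3t)·(I + t·N), where N is the 2×2 nilpotent shift.

After assembling e^{tJ} and conjugating by P, we get:

e^{tA} =
  [-t*exp(3*t) + exp(3*t), t*exp(3*t)]
  [-t*exp(3*t), t*exp(3*t) + exp(3*t)]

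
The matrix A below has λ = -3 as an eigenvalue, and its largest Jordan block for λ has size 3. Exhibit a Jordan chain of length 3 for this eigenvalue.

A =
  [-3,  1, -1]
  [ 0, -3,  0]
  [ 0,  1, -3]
A Jordan chain for λ = -3 of length 3:
v_1 = (-1, 0, 0)ᵀ
v_2 = (1, 0, 1)ᵀ
v_3 = (0, 1, 0)ᵀ

Let N = A − (-3)·I. We want v_3 with N^3 v_3 = 0 but N^2 v_3 ≠ 0; then v_{j-1} := N · v_j for j = 3, …, 2.

Pick v_3 = (0, 1, 0)ᵀ.
Then v_2 = N · v_3 = (1, 0, 1)ᵀ.
Then v_1 = N · v_2 = (-1, 0, 0)ᵀ.

Sanity check: (A − (-3)·I) v_1 = (0, 0, 0)ᵀ = 0. ✓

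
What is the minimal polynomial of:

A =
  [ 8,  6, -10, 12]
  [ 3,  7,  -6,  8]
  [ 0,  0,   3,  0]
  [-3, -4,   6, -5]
x^3 - 10*x^2 + 31*x - 30

The characteristic polynomial is χ_A(x) = (x - 5)*(x - 3)^2*(x - 2), so the eigenvalues are known. The minimal polynomial is
  m_A(x) = Π_λ (x − λ)^{k_λ}
where k_λ is the size of the *largest* Jordan block for λ (equivalently, the smallest k with (A − λI)^k v = 0 for every generalised eigenvector v of λ).

  λ = 2: largest Jordan block has size 1, contributing (x − 2)
  λ = 3: largest Jordan block has size 1, contributing (x − 3)
  λ = 5: largest Jordan block has size 1, contributing (x − 5)

So m_A(x) = (x - 5)*(x - 3)*(x - 2) = x^3 - 10*x^2 + 31*x - 30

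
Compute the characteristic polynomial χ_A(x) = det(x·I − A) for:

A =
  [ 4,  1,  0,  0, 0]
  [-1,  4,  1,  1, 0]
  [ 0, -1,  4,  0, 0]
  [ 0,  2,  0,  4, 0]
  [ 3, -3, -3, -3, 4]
x^5 - 20*x^4 + 160*x^3 - 640*x^2 + 1280*x - 1024

Expanding det(x·I − A) (e.g. by cofactor expansion or by noting that A is similar to its Jordan form J, which has the same characteristic polynomial as A) gives
  χ_A(x) = x^5 - 20*x^4 + 160*x^3 - 640*x^2 + 1280*x - 1024
which factors as (x - 4)^5. The eigenvalues (with algebraic multiplicities) are λ = 4 with multiplicity 5.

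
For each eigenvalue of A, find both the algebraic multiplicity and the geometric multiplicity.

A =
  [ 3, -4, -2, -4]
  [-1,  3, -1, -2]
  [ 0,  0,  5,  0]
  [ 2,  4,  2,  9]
λ = 5: alg = 4, geom = 3

Step 1 — factor the characteristic polynomial to read off the algebraic multiplicities:
  χ_A(x) = (x - 5)^4

Step 2 — compute geometric multiplicities via the rank-nullity identity g(λ) = n − rank(A − λI):
  rank(A − (5)·I) = 1, so dim ker(A − (5)·I) = n − 1 = 3

Summary:
  λ = 5: algebraic multiplicity = 4, geometric multiplicity = 3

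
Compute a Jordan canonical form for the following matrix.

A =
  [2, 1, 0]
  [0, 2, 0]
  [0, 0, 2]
J_2(2) ⊕ J_1(2)

The characteristic polynomial is
  det(x·I − A) = x^3 - 6*x^2 + 12*x - 8 = (x - 2)^3

Eigenvalues and multiplicities (the geometric multiplicity of λ is n − rank(A − λI), which equals the number of Jordan blocks for λ):
  λ = 2: algebraic multiplicity = 3, geometric multiplicity = 2

Determining the block sizes for each eigenvalue:
  λ = 2: 2 blocks summing to 3 forces exactly one block of size 2 and the rest size 1 → block sizes [2, 1]

Assembling the blocks gives a Jordan form
J =
  [2, 1, 0]
  [0, 2, 0]
  [0, 0, 2]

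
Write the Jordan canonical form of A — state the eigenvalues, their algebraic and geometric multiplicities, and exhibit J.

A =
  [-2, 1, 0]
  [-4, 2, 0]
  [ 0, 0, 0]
J_2(0) ⊕ J_1(0)

The characteristic polynomial is
  det(x·I − A) = x^3

Eigenvalues and multiplicities (the geometric multiplicity of λ is n − rank(A − λI), which equals the number of Jordan blocks for λ):
  λ = 0: algebraic multiplicity = 3, geometric multiplicity = 2

Determining the block sizes for each eigenvalue:
  λ = 0: 2 blocks summing to 3 forces exactly one block of size 2 and the rest size 1 → block sizes [2, 1]

Assembling the blocks gives a Jordan form
J =
  [0, 1, 0]
  [0, 0, 0]
  [0, 0, 0]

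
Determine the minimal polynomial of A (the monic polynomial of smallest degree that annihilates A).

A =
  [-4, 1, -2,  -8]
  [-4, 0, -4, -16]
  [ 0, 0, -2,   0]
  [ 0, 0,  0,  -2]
x^2 + 4*x + 4

The characteristic polynomial is χ_A(x) = (x + 2)^4, so the eigenvalues are known. The minimal polynomial is
  m_A(x) = Π_λ (x − λ)^{k_λ}
where k_λ is the size of the *largest* Jordan block for λ (equivalently, the smallest k with (A − λI)^k v = 0 for every generalised eigenvector v of λ).

  λ = -2: largest Jordan block has size 2, contributing (x + 2)^2

So m_A(x) = (x + 2)^2 = x^2 + 4*x + 4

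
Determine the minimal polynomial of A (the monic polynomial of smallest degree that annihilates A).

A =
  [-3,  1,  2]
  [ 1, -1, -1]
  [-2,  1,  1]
x^3 + 3*x^2 + 3*x + 1

The characteristic polynomial is χ_A(x) = (x + 1)^3, so the eigenvalues are known. The minimal polynomial is
  m_A(x) = Π_λ (x − λ)^{k_λ}
where k_λ is the size of the *largest* Jordan block for λ (equivalently, the smallest k with (A − λI)^k v = 0 for every generalised eigenvector v of λ).

  λ = -1: largest Jordan block has size 3, contributing (x + 1)^3

So m_A(x) = (x + 1)^3 = x^3 + 3*x^2 + 3*x + 1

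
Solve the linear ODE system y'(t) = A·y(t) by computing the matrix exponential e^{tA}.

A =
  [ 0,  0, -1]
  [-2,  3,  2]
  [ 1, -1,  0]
e^{tA} =
  [-t*exp(t) + exp(t), t^2*exp(t)/2, t^2*exp(t) - t*exp(t)]
  [-2*t*exp(t), t^2*exp(t) + 2*t*exp(t) + exp(t), 2*t^2*exp(t) + 2*t*exp(t)]
  [t*exp(t), -t^2*exp(t)/2 - t*exp(t), -t^2*exp(t) - t*exp(t) + exp(t)]

Strategy: write A = P · J · P⁻¹ where J is a Jordan canonical form, so e^{tA} = P · e^{tJ} · P⁻¹, and e^{tJ} can be computed block-by-block.

A has Jordan form
J =
  [1, 1, 0]
  [0, 1, 1]
  [0, 0, 1]
(up to reordering of blocks).

Per-block formulas:
  For a 3×3 Jordan block J_3(1): exp(t · J_3(1)) = e^(1t)·(I + t·N + (t^2/2)·N^2), where N is the 3×3 nilpotent shift.

After assembling e^{tJ} and conjugating by P, we get:

e^{tA} =
  [-t*exp(t) + exp(t), t^2*exp(t)/2, t^2*exp(t) - t*exp(t)]
  [-2*t*exp(t), t^2*exp(t) + 2*t*exp(t) + exp(t), 2*t^2*exp(t) + 2*t*exp(t)]
  [t*exp(t), -t^2*exp(t)/2 - t*exp(t), -t^2*exp(t) - t*exp(t) + exp(t)]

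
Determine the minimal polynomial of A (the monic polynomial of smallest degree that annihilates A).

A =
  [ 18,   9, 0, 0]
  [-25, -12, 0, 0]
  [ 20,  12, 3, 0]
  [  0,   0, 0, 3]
x^2 - 6*x + 9

The characteristic polynomial is χ_A(x) = (x - 3)^4, so the eigenvalues are known. The minimal polynomial is
  m_A(x) = Π_λ (x − λ)^{k_λ}
where k_λ is the size of the *largest* Jordan block for λ (equivalently, the smallest k with (A − λI)^k v = 0 for every generalised eigenvector v of λ).

  λ = 3: largest Jordan block has size 2, contributing (x − 3)^2

So m_A(x) = (x - 3)^2 = x^2 - 6*x + 9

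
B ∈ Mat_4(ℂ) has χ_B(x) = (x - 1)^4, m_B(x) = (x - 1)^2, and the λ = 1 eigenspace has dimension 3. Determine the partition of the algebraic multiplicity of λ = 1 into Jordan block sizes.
Block sizes for λ = 1: [2, 1, 1]

Step 1 — from the characteristic polynomial, algebraic multiplicity of λ = 1 is 4. From dim ker(B − (1)·I) = 3, there are exactly 3 Jordan blocks for λ = 1.
Step 2 — from the minimal polynomial, the factor (x − 1)^2 tells us the largest block for λ = 1 has size 2.
Step 3 — with total size 4, 3 blocks, and largest block 2, the block sizes (in nonincreasing order) are [2, 1, 1].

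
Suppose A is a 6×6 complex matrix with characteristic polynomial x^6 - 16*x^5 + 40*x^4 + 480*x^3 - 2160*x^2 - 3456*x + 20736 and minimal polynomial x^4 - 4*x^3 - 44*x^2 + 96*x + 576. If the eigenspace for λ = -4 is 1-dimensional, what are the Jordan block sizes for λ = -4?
Block sizes for λ = -4: [2]

Step 1 — from the characteristic polynomial, algebraic multiplicity of λ = -4 is 2. From dim ker(A − (-4)·I) = 1, there are exactly 1 Jordan blocks for λ = -4.
Step 2 — from the minimal polynomial, the factor (x + 4)^2 tells us the largest block for λ = -4 has size 2.
Step 3 — with total size 2, 1 blocks, and largest block 2, the block sizes (in nonincreasing order) are [2].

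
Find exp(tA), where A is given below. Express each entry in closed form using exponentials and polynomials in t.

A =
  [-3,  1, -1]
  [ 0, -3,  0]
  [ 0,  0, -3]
e^{tA} =
  [exp(-3*t), t*exp(-3*t), -t*exp(-3*t)]
  [0, exp(-3*t), 0]
  [0, 0, exp(-3*t)]

Strategy: write A = P · J · P⁻¹ where J is a Jordan canonical form, so e^{tA} = P · e^{tJ} · P⁻¹, and e^{tJ} can be computed block-by-block.

A has Jordan form
J =
  [-3,  1,  0]
  [ 0, -3,  0]
  [ 0,  0, -3]
(up to reordering of blocks).

Per-block formulas:
  For a 2×2 Jordan block J_2(-3): exp(t · J_2(-3)) = e^(-3t)·(I + t·N), where N is the 2×2 nilpotent shift.
  For a 1×1 block at λ = -3: exp(t · [-3]) = [e^(-3t)].

After assembling e^{tJ} and conjugating by P, we get:

e^{tA} =
  [exp(-3*t), t*exp(-3*t), -t*exp(-3*t)]
  [0, exp(-3*t), 0]
  [0, 0, exp(-3*t)]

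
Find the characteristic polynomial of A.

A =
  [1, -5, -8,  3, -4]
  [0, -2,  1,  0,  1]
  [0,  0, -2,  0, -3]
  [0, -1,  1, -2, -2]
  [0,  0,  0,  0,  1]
x^5 + 4*x^4 + x^3 - 10*x^2 - 4*x + 8

Expanding det(x·I − A) (e.g. by cofactor expansion or by noting that A is similar to its Jordan form J, which has the same characteristic polynomial as A) gives
  χ_A(x) = x^5 + 4*x^4 + x^3 - 10*x^2 - 4*x + 8
which factors as (x - 1)^2*(x + 2)^3. The eigenvalues (with algebraic multiplicities) are λ = -2 with multiplicity 3, λ = 1 with multiplicity 2.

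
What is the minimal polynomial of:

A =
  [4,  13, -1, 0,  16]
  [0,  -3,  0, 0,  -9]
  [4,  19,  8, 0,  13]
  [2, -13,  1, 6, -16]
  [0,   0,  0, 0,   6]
x^3 - 9*x^2 + 108

The characteristic polynomial is χ_A(x) = (x - 6)^4*(x + 3), so the eigenvalues are known. The minimal polynomial is
  m_A(x) = Π_λ (x − λ)^{k_λ}
where k_λ is the size of the *largest* Jordan block for λ (equivalently, the smallest k with (A − λI)^k v = 0 for every generalised eigenvector v of λ).

  λ = -3: largest Jordan block has size 1, contributing (x + 3)
  λ = 6: largest Jordan block has size 2, contributing (x − 6)^2

So m_A(x) = (x - 6)^2*(x + 3) = x^3 - 9*x^2 + 108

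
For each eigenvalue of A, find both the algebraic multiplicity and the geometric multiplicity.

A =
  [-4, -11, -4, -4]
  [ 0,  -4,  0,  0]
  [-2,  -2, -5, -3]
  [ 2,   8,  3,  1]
λ = -4: alg = 2, geom = 1; λ = -2: alg = 2, geom = 1

Step 1 — factor the characteristic polynomial to read off the algebraic multiplicities:
  χ_A(x) = (x + 2)^2*(x + 4)^2

Step 2 — compute geometric multiplicities via the rank-nullity identity g(λ) = n − rank(A − λI):
  rank(A − (-4)·I) = 3, so dim ker(A − (-4)·I) = n − 3 = 1
  rank(A − (-2)·I) = 3, so dim ker(A − (-2)·I) = n − 3 = 1

Summary:
  λ = -4: algebraic multiplicity = 2, geometric multiplicity = 1
  λ = -2: algebraic multiplicity = 2, geometric multiplicity = 1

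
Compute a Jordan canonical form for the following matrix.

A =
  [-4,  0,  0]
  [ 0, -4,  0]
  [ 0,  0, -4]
J_1(-4) ⊕ J_1(-4) ⊕ J_1(-4)

The characteristic polynomial is
  det(x·I − A) = x^3 + 12*x^2 + 48*x + 64 = (x + 4)^3

Eigenvalues and multiplicities (the geometric multiplicity of λ is n − rank(A − λI), which equals the number of Jordan blocks for λ):
  λ = -4: algebraic multiplicity = 3, geometric multiplicity = 3

Determining the block sizes for each eigenvalue:
  λ = -4: gm = am = 3, so every block has size 1 → block sizes [1, 1, 1]

Assembling the blocks gives a Jordan form
J =
  [-4,  0,  0]
  [ 0, -4,  0]
  [ 0,  0, -4]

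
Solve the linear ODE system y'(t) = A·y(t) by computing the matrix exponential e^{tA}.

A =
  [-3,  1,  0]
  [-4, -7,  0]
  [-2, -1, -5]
e^{tA} =
  [2*t*exp(-5*t) + exp(-5*t), t*exp(-5*t), 0]
  [-4*t*exp(-5*t), -2*t*exp(-5*t) + exp(-5*t), 0]
  [-2*t*exp(-5*t), -t*exp(-5*t), exp(-5*t)]

Strategy: write A = P · J · P⁻¹ where J is a Jordan canonical form, so e^{tA} = P · e^{tJ} · P⁻¹, and e^{tJ} can be computed block-by-block.

A has Jordan form
J =
  [-5,  1,  0]
  [ 0, -5,  0]
  [ 0,  0, -5]
(up to reordering of blocks).

Per-block formulas:
  For a 1×1 block at λ = -5: exp(t · [-5]) = [e^(-5t)].
  For a 2×2 Jordan block J_2(-5): exp(t · J_2(-5)) = e^(-5t)·(I + t·N), where N is the 2×2 nilpotent shift.

After assembling e^{tJ} and conjugating by P, we get:

e^{tA} =
  [2*t*exp(-5*t) + exp(-5*t), t*exp(-5*t), 0]
  [-4*t*exp(-5*t), -2*t*exp(-5*t) + exp(-5*t), 0]
  [-2*t*exp(-5*t), -t*exp(-5*t), exp(-5*t)]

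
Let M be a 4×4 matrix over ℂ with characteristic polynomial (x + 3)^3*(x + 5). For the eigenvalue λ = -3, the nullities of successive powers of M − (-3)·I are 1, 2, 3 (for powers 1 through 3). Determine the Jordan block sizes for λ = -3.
Block sizes for λ = -3: [3]

From the dimensions of kernels of powers, the number of Jordan blocks of size at least j is d_j − d_{j−1} where d_j = dim ker(N^j) (with d_0 = 0). Computing the differences gives [1, 1, 1].
The number of blocks of size exactly k is (#blocks of size ≥ k) − (#blocks of size ≥ k + 1), so the partition is: 1 block(s) of size 3.
In nonincreasing order the block sizes are [3].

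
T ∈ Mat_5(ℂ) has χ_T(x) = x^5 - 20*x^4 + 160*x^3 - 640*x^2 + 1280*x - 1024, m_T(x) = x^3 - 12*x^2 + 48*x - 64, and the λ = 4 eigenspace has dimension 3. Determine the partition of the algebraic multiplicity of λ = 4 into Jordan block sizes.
Block sizes for λ = 4: [3, 1, 1]

Step 1 — from the characteristic polynomial, algebraic multiplicity of λ = 4 is 5. From dim ker(T − (4)·I) = 3, there are exactly 3 Jordan blocks for λ = 4.
Step 2 — from the minimal polynomial, the factor (x − 4)^3 tells us the largest block for λ = 4 has size 3.
Step 3 — with total size 5, 3 blocks, and largest block 3, the block sizes (in nonincreasing order) are [3, 1, 1].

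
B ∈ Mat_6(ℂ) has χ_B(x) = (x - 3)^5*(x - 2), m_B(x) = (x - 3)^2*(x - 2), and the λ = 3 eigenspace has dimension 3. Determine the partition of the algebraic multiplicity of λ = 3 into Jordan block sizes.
Block sizes for λ = 3: [2, 2, 1]

Step 1 — from the characteristic polynomial, algebraic multiplicity of λ = 3 is 5. From dim ker(B − (3)·I) = 3, there are exactly 3 Jordan blocks for λ = 3.
Step 2 — from the minimal polynomial, the factor (x − 3)^2 tells us the largest block for λ = 3 has size 2.
Step 3 — with total size 5, 3 blocks, and largest block 2, the block sizes (in nonincreasing order) are [2, 2, 1].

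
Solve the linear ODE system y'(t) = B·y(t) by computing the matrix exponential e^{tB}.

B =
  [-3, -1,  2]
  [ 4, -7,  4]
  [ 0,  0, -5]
e^{tB} =
  [2*t*exp(-5*t) + exp(-5*t), -t*exp(-5*t), 2*t*exp(-5*t)]
  [4*t*exp(-5*t), -2*t*exp(-5*t) + exp(-5*t), 4*t*exp(-5*t)]
  [0, 0, exp(-5*t)]

Strategy: write B = P · J · P⁻¹ where J is a Jordan canonical form, so e^{tB} = P · e^{tJ} · P⁻¹, and e^{tJ} can be computed block-by-block.

B has Jordan form
J =
  [-5,  1,  0]
  [ 0, -5,  0]
  [ 0,  0, -5]
(up to reordering of blocks).

Per-block formulas:
  For a 2×2 Jordan block J_2(-5): exp(t · J_2(-5)) = e^(-5t)·(I + t·N), where N is the 2×2 nilpotent shift.
  For a 1×1 block at λ = -5: exp(t · [-5]) = [e^(-5t)].

After assembling e^{tJ} and conjugating by P, we get:

e^{tB} =
  [2*t*exp(-5*t) + exp(-5*t), -t*exp(-5*t), 2*t*exp(-5*t)]
  [4*t*exp(-5*t), -2*t*exp(-5*t) + exp(-5*t), 4*t*exp(-5*t)]
  [0, 0, exp(-5*t)]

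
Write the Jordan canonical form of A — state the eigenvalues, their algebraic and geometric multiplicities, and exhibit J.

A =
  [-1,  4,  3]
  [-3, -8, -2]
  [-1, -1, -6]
J_3(-5)

The characteristic polynomial is
  det(x·I − A) = x^3 + 15*x^2 + 75*x + 125 = (x + 5)^3

Eigenvalues and multiplicities (the geometric multiplicity of λ is n − rank(A − λI), which equals the number of Jordan blocks for λ):
  λ = -5: algebraic multiplicity = 3, geometric multiplicity = 1

Determining the block sizes for each eigenvalue:
  λ = -5: one block (gm = 1), so the single block has size am = 3 → block sizes [3]

Assembling the blocks gives a Jordan form
J =
  [-5,  1,  0]
  [ 0, -5,  1]
  [ 0,  0, -5]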